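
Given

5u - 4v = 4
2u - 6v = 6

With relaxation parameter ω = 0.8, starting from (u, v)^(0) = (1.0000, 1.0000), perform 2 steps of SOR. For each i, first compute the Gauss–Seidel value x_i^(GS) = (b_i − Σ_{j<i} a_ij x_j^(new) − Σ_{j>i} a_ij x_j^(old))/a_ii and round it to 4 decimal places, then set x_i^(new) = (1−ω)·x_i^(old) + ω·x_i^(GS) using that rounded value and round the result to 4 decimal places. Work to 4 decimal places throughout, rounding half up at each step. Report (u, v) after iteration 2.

Iteration 1:
  u: GS value = (4 - (-4)·1.0000) / (5) = 1.6000;  u ← (1−ω)·1.0000 + ω·1.6000 = 1.4800
  v: GS value = (6 - (2)·1.4800) / (-6) = -0.5067;  v ← (1−ω)·1.0000 + ω·-0.5067 = -0.2054
Iteration 2:
  u: GS value = (4 - (-4)·-0.2054) / (5) = 0.6357;  u ← (1−ω)·1.4800 + ω·0.6357 = 0.8046
  v: GS value = (6 - (2)·0.8046) / (-6) = -0.7318;  v ← (1−ω)·-0.2054 + ω·-0.7318 = -0.6265

(0.8046, -0.6265)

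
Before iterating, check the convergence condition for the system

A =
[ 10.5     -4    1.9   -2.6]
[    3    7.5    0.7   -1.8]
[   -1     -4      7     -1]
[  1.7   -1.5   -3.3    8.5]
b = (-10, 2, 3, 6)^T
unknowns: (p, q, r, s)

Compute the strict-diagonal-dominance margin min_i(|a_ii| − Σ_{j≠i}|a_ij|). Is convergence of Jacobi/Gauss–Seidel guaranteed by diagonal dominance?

row 1: |10.5| − (4+1.9+2.6) = 2
row 2: |7.5| − (3+0.7+1.8) = 2
row 3: |7| − (1+4+1) = 1
row 4: |8.5| − (1.7+1.5+3.3) = 2
minimum over rows = 1 → strictly diagonally dominant (convergence guaranteed)

1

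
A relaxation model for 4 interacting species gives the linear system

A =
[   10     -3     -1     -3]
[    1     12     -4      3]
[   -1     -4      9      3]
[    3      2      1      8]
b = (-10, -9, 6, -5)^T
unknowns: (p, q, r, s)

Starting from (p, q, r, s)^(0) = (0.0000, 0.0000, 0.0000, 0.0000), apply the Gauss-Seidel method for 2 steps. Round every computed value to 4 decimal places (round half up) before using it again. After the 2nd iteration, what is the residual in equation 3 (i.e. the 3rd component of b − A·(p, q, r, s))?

Iteration 1:
  p = (-10 - (-3)·0.0000 - (-1)·0.0000 - (-3)·0.0000) / (10) = -1.0000
  q = (-9 - (1)·-1.0000 - (-4)·0.0000 - (3)·0.0000) / (12) = -0.6667
  r = (6 - (-1)·-1.0000 - (-4)·-0.6667 - (3)·0.0000) / (9) = 0.2592
  s = (-5 - (3)·-1.0000 - (2)·-0.6667 - (1)·0.2592) / (8) = -0.1157
Iteration 2:
  p = (-10 - (-3)·-0.6667 - (-1)·0.2592 - (-3)·-0.1157) / (10) = -1.2088
  q = (-9 - (1)·-1.2088 - (-4)·0.2592 - (3)·-0.1157) / (12) = -0.5339
  r = (6 - (-1)·-1.2088 - (-4)·-0.5339 - (3)·-0.1157) / (9) = 0.3336
  s = (-5 - (3)·-1.2088 - (2)·-0.5339 - (1)·0.3336) / (8) = -0.0799
Residual b − A·x = (0.5802, 0.1897, -0.1071, -0.0002)

-0.1071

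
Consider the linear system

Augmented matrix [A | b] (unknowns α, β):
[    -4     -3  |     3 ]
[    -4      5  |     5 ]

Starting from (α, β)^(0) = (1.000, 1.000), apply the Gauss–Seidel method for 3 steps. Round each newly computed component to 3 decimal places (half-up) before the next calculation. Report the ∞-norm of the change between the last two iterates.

0.540

Iteration 1:
  α = (3 - (-3)·1.000) / (-4) = -1.500
  β = (5 - (-4)·-1.500) / (5) = -0.200
Iteration 2:
  α = (3 - (-3)·-0.200) / (-4) = -0.600
  β = (5 - (-4)·-0.600) / (5) = 0.520
Iteration 3:
  α = (3 - (-3)·0.520) / (-4) = -1.140
  β = (5 - (-4)·-1.140) / (5) = 0.088
Change: (-0.540, -0.432) → max |·| = 0.540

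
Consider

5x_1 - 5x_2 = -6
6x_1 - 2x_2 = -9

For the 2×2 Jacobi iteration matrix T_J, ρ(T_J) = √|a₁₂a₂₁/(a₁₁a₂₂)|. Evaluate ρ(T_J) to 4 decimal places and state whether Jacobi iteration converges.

1.7321

a₁₂a₂₁/(a₁₁a₂₂) = (-5)·(6) / ((5)·(-2)) = 3.000000
ρ = √|3.000000| = √3.000000 = 1.7321
ρ > 1, so Jacobi diverges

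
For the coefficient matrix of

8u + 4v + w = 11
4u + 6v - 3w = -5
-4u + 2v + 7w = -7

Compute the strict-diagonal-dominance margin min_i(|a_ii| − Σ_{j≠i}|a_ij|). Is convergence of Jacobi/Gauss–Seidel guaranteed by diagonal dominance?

-1

row 1: |8| − (4+1) = 3
row 2: |6| − (4+3) = -1
row 3: |7| − (4+2) = 1
minimum over rows = -1 → not strictly diagonally dominant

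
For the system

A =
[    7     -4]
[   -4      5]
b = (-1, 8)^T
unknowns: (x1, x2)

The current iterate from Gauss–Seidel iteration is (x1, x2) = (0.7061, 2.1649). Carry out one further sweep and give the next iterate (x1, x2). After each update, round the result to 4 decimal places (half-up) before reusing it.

(1.0942, 2.4754)

One sweep:
  x1 = (-1 - (-4)·2.1649) / (7) = 1.0942
  x2 = (8 - (-4)·1.0942) / (5) = 2.4754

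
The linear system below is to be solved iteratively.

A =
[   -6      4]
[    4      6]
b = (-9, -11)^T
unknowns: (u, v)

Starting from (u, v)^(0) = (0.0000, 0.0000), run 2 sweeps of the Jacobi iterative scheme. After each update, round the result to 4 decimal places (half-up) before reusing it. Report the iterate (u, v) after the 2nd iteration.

Iteration 1:
  u = (-9 - (4)·0.0000) / (-6) = 1.5000
  v = (-11 - (4)·0.0000) / (6) = -1.8333
Iteration 2:
  u = (-9 - (4)·-1.8333) / (-6) = 0.2778
  v = (-11 - (4)·1.5000) / (6) = -2.8333

(0.2778, -2.8333)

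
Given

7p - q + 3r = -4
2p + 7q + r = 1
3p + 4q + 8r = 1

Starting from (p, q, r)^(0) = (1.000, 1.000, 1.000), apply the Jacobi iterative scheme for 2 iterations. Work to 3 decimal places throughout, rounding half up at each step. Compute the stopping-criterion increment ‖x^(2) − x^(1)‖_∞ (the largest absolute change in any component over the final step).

1.339

Iteration 1:
  p = (-4 - (-1)·1.000 - (3)·1.000) / (7) = -0.857
  q = (1 - (2)·1.000 - (1)·1.000) / (7) = -0.286
  r = (1 - (3)·1.000 - (4)·1.000) / (8) = -0.750
Iteration 2:
  p = (-4 - (-1)·-0.286 - (3)·-0.750) / (7) = -0.291
  q = (1 - (2)·-0.857 - (1)·-0.750) / (7) = 0.495
  r = (1 - (3)·-0.857 - (4)·-0.286) / (8) = 0.589
Change: (0.566, 0.781, 1.339) → max |·| = 1.339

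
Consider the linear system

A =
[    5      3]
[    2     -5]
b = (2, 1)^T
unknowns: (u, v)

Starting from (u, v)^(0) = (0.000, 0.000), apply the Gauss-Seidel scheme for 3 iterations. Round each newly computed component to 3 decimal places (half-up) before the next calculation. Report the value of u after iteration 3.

Iteration 1:
  u = (2 - (3)·0.000) / (5) = 0.400
  v = (1 - (2)·0.400) / (-5) = -0.040
Iteration 2:
  u = (2 - (3)·-0.040) / (5) = 0.424
  v = (1 - (2)·0.424) / (-5) = -0.030
Iteration 3:
  u = (2 - (3)·-0.030) / (5) = 0.418
  v = (1 - (2)·0.418) / (-5) = -0.033

0.418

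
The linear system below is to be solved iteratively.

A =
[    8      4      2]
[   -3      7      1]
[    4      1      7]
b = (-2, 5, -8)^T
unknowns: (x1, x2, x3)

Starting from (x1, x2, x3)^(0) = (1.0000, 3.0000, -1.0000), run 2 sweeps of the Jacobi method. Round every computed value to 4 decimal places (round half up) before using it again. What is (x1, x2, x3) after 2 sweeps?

Iteration 1:
  x1 = (-2 - (4)·3.0000 - (2)·-1.0000) / (8) = -1.5000
  x2 = (5 - (-3)·1.0000 - (1)·-1.0000) / (7) = 1.2857
  x3 = (-8 - (4)·1.0000 - (1)·3.0000) / (7) = -2.1429
Iteration 2:
  x1 = (-2 - (4)·1.2857 - (2)·-2.1429) / (8) = -0.3571
  x2 = (5 - (-3)·-1.5000 - (1)·-2.1429) / (7) = 0.3776
  x3 = (-8 - (4)·-1.5000 - (1)·1.2857) / (7) = -0.4694

(-0.3571, 0.3776, -0.4694)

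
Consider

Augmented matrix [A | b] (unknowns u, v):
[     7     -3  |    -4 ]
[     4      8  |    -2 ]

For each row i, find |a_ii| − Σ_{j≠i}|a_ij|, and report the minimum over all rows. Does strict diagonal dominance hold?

4

row 1: |7| − (3) = 4
row 2: |8| − (4) = 4
minimum over rows = 4 → strictly diagonally dominant (convergence guaranteed)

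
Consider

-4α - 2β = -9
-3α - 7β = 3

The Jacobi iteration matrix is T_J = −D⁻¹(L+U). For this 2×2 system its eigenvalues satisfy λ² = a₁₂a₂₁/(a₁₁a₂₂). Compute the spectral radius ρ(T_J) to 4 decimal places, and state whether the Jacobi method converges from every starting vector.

a₁₂a₂₁/(a₁₁a₂₂) = (-2)·(-3) / ((-4)·(-7)) = 0.214286
ρ = √|0.214286| = √0.214286 = 0.4629
ρ < 1, so Jacobi converges

0.4629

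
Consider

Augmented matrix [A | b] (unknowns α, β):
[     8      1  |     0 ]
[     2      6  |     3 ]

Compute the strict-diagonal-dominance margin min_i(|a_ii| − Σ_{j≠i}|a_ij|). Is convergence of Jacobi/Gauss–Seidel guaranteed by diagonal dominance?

row 1: |8| − (1) = 7
row 2: |6| − (2) = 4
minimum over rows = 4 → strictly diagonally dominant (convergence guaranteed)

4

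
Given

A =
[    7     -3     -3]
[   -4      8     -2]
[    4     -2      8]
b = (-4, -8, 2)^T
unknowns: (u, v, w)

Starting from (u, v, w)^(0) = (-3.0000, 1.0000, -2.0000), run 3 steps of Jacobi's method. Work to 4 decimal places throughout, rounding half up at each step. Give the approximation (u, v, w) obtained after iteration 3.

(-1.0000, -1.5000, 0.5000)

Iteration 1:
  u = (-4 - (-3)·1.0000 - (-3)·-2.0000) / (7) = -1.0000
  v = (-8 - (-4)·-3.0000 - (-2)·-2.0000) / (8) = -3.0000
  w = (2 - (4)·-3.0000 - (-2)·1.0000) / (8) = 2.0000
Iteration 2:
  u = (-4 - (-3)·-3.0000 - (-3)·2.0000) / (7) = -1.0000
  v = (-8 - (-4)·-1.0000 - (-2)·2.0000) / (8) = -1.0000
  w = (2 - (4)·-1.0000 - (-2)·-3.0000) / (8) = 0.0000
Iteration 3:
  u = (-4 - (-3)·-1.0000 - (-3)·0.0000) / (7) = -1.0000
  v = (-8 - (-4)·-1.0000 - (-2)·0.0000) / (8) = -1.5000
  w = (2 - (4)·-1.0000 - (-2)·-1.0000) / (8) = 0.5000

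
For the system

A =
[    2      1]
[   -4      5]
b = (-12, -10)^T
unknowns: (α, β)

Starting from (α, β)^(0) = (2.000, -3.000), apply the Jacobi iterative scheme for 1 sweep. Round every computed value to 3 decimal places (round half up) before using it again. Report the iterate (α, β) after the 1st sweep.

(-4.500, -0.400)

Iteration 1:
  α = (-12 - (1)·-3.000) / (2) = -4.500
  β = (-10 - (-4)·2.000) / (5) = -0.400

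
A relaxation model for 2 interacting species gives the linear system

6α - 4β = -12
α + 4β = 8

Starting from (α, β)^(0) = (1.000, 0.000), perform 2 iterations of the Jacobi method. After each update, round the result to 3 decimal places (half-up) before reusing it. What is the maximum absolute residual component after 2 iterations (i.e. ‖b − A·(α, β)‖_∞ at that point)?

Iteration 1:
  α = (-12 - (-4)·0.000) / (6) = -2.000
  β = (8 - (1)·1.000) / (4) = 1.750
Iteration 2:
  α = (-12 - (-4)·1.750) / (6) = -0.833
  β = (8 - (1)·-2.000) / (4) = 2.500
Residual b − A·x = (2.998, -1.167); ∞-norm = 2.998

2.998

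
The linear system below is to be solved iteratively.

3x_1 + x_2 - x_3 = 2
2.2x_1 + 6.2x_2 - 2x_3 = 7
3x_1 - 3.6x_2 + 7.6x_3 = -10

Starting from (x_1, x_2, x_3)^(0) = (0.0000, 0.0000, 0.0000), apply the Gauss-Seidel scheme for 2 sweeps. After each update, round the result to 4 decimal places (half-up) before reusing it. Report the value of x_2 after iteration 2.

0.7618

Iteration 1:
  x_1 = (2 - (1)·0.0000 - (-1)·0.0000) / (3) = 0.6667
  x_2 = (7 - (2.2)·0.6667 - (-2)·0.0000) / (6.2) = 0.8925
  x_3 = (-10 - (3)·0.6667 - (-3.6)·0.8925) / (7.6) = -1.1562
Iteration 2:
  x_1 = (2 - (1)·0.8925 - (-1)·-1.1562) / (3) = -0.0162
  x_2 = (7 - (2.2)·-0.0162 - (-2)·-1.1562) / (6.2) = 0.7618
  x_3 = (-10 - (3)·-0.0162 - (-3.6)·0.7618) / (7.6) = -0.9485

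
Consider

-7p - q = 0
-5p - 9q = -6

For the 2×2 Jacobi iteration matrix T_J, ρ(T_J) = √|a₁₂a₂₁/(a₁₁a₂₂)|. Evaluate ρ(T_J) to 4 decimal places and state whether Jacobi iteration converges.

0.2817

a₁₂a₂₁/(a₁₁a₂₂) = (-1)·(-5) / ((-7)·(-9)) = 0.079365
ρ = √|0.079365| = √0.079365 = 0.2817
ρ < 1, so Jacobi converges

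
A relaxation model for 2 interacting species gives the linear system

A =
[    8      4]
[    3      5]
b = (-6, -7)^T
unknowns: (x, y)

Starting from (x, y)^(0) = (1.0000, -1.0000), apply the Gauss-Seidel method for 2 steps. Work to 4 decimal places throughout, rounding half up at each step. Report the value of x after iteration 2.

-0.1250

Iteration 1:
  x = (-6 - (4)·-1.0000) / (8) = -0.2500
  y = (-7 - (3)·-0.2500) / (5) = -1.2500
Iteration 2:
  x = (-6 - (4)·-1.2500) / (8) = -0.1250
  y = (-7 - (3)·-0.1250) / (5) = -1.3250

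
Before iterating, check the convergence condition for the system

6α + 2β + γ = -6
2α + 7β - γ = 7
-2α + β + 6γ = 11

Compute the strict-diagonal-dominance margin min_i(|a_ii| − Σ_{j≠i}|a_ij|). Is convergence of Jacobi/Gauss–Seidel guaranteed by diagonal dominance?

row 1: |6| − (2+1) = 3
row 2: |7| − (2+1) = 4
row 3: |6| − (2+1) = 3
minimum over rows = 3 → strictly diagonally dominant (convergence guaranteed)

3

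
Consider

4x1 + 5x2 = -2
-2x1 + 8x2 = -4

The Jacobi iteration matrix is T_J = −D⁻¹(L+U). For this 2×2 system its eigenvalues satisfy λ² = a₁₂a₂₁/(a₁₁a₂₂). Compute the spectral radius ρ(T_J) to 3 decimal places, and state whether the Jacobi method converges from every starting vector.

a₁₂a₂₁/(a₁₁a₂₂) = (5)·(-2) / ((4)·(8)) = -0.312500
ρ = √|-0.312500| = √0.312500 = 0.559
ρ < 1, so Jacobi converges

0.559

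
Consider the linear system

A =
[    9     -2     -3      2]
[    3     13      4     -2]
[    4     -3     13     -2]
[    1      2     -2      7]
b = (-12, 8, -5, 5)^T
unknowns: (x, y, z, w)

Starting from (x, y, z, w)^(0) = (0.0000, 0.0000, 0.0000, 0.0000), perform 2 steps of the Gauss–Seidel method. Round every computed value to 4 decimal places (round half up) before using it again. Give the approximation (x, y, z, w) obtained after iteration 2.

(-1.2062, 0.9294, 0.3101, 0.7097)

Iteration 1:
  x = (-12 - (-2)·0.0000 - (-3)·0.0000 - (2)·0.0000) / (9) = -1.3333
  y = (8 - (3)·-1.3333 - (4)·0.0000 - (-2)·0.0000) / (13) = 0.9231
  z = (-5 - (4)·-1.3333 - (-3)·0.9231 - (-2)·0.0000) / (13) = 0.2387
  w = (5 - (1)·-1.3333 - (2)·0.9231 - (-2)·0.2387) / (7) = 0.7092
Iteration 2:
  x = (-12 - (-2)·0.9231 - (-3)·0.2387 - (2)·0.7092) / (9) = -1.2062
  y = (8 - (3)·-1.2062 - (4)·0.2387 - (-2)·0.7092) / (13) = 0.9294
  z = (-5 - (4)·-1.2062 - (-3)·0.9294 - (-2)·0.7092) / (13) = 0.3101
  w = (5 - (1)·-1.2062 - (2)·0.9294 - (-2)·0.3101) / (7) = 0.7097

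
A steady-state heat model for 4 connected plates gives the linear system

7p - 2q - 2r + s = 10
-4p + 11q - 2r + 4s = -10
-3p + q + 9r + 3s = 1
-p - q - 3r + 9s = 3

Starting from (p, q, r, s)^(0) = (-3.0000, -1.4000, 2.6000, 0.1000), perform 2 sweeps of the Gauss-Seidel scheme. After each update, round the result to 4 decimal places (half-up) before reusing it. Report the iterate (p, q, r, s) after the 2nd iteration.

Iteration 1:
  p = (10 - (-2)·-1.4000 - (-2)·2.6000 - (1)·0.1000) / (7) = 1.7571
  q = (-10 - (-4)·1.7571 - (-2)·2.6000 - (4)·0.1000) / (11) = 0.1662
  r = (1 - (-3)·1.7571 - (1)·0.1662 - (3)·0.1000) / (9) = 0.6450
  s = (3 - (-1)·1.7571 - (-1)·0.1662 - (-3)·0.6450) / (9) = 0.7620
Iteration 2:
  p = (10 - (-2)·0.1662 - (-2)·0.6450 - (1)·0.7620) / (7) = 1.5515
  q = (-10 - (-4)·1.5515 - (-2)·0.6450 - (4)·0.7620) / (11) = -0.5047
  r = (1 - (-3)·1.5515 - (1)·-0.5047 - (3)·0.7620) / (9) = 0.4304
  s = (3 - (-1)·1.5515 - (-1)·-0.5047 - (-3)·0.4304) / (9) = 0.5931

(1.5515, -0.5047, 0.4304, 0.5931)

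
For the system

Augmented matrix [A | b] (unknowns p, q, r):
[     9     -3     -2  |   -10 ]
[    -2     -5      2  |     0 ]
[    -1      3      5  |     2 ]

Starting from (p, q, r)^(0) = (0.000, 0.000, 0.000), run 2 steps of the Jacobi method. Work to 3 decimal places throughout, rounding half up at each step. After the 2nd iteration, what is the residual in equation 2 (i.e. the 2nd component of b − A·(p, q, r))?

Iteration 1:
  p = (-10 - (-3)·0.000 - (-2)·0.000) / (9) = -1.111
  q = (0 - (-2)·0.000 - (2)·0.000) / (-5) = 0.000
  r = (2 - (-1)·0.000 - (3)·0.000) / (5) = 0.400
Iteration 2:
  p = (-10 - (-3)·0.000 - (-2)·0.400) / (9) = -1.022
  q = (0 - (-2)·-1.111 - (2)·0.400) / (-5) = 0.604
  r = (2 - (-1)·-1.111 - (3)·0.000) / (5) = 0.178
Residual b − A·x = (1.366, 0.620, -1.724)

0.620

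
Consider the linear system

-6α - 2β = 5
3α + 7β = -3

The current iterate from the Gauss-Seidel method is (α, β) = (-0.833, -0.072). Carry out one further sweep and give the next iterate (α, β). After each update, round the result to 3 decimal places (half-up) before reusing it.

One sweep:
  α = (5 - (-2)·-0.072) / (-6) = -0.809
  β = (-3 - (3)·-0.809) / (7) = -0.082

(-0.809, -0.082)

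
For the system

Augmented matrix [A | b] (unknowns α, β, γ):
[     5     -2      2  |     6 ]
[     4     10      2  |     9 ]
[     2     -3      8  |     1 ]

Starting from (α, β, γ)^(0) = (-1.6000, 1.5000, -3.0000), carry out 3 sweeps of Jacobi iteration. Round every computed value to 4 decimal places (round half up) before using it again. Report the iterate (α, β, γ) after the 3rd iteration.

(0.9220, 0.2161, -0.4743)

Iteration 1:
  α = (6 - (-2)·1.5000 - (2)·-3.0000) / (5) = 3.0000
  β = (9 - (4)·-1.6000 - (2)·-3.0000) / (10) = 2.1400
  γ = (1 - (2)·-1.6000 - (-3)·1.5000) / (8) = 1.0875
Iteration 2:
  α = (6 - (-2)·2.1400 - (2)·1.0875) / (5) = 1.6210
  β = (9 - (4)·3.0000 - (2)·1.0875) / (10) = -0.5175
  γ = (1 - (2)·3.0000 - (-3)·2.1400) / (8) = 0.1775
Iteration 3:
  α = (6 - (-2)·-0.5175 - (2)·0.1775) / (5) = 0.9220
  β = (9 - (4)·1.6210 - (2)·0.1775) / (10) = 0.2161
  γ = (1 - (2)·1.6210 - (-3)·-0.5175) / (8) = -0.4743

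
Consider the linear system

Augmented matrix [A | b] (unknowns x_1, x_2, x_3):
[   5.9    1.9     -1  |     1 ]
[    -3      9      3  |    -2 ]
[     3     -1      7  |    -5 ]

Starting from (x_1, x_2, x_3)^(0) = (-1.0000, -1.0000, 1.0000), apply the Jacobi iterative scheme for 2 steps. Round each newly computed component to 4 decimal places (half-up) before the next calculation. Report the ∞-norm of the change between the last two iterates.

Iteration 1:
  x_1 = (1 - (1.9)·-1.0000 - (-1)·1.0000) / (5.9) = 0.6610
  x_2 = (-2 - (-3)·-1.0000 - (3)·1.0000) / (9) = -0.8889
  x_3 = (-5 - (3)·-1.0000 - (-1)·-1.0000) / (7) = -0.4286
Iteration 2:
  x_1 = (1 - (1.9)·-0.8889 - (-1)·-0.4286) / (5.9) = 0.3831
  x_2 = (-2 - (-3)·0.6610 - (3)·-0.4286) / (9) = 0.1410
  x_3 = (-5 - (3)·0.6610 - (-1)·-0.8889) / (7) = -1.1246
Change: (-0.2779, 1.0299, -0.6960) → max |·| = 1.0299

1.0299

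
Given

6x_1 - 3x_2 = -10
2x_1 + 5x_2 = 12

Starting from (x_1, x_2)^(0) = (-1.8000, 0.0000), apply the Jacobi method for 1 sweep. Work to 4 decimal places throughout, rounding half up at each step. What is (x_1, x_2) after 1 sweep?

(-1.6667, 3.1200)

Iteration 1:
  x_1 = (-10 - (-3)·0.0000) / (6) = -1.6667
  x_2 = (12 - (2)·-1.8000) / (5) = 3.1200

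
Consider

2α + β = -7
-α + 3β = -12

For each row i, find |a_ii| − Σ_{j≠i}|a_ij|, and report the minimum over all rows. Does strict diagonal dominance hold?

row 1: |2| − (1) = 1
row 2: |3| − (1) = 2
minimum over rows = 1 → strictly diagonally dominant (convergence guaranteed)

1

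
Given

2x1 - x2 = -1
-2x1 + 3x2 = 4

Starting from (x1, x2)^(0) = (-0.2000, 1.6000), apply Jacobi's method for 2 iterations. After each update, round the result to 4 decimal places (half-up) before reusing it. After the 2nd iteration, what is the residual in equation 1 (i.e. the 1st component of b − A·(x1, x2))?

Iteration 1:
  x1 = (-1 - (-1)·1.6000) / (2) = 0.3000
  x2 = (4 - (-2)·-0.2000) / (3) = 1.2000
Iteration 2:
  x1 = (-1 - (-1)·1.2000) / (2) = 0.1000
  x2 = (4 - (-2)·0.3000) / (3) = 1.5333
Residual b − A·x = (0.3333, -0.3999)

0.3333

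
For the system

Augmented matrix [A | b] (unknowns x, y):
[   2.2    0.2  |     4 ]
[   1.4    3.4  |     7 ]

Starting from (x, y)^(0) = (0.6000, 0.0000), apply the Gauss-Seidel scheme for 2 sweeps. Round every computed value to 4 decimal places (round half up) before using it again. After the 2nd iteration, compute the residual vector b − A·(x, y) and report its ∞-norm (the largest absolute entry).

0.0099

Iteration 1:
  x = (4 - (0.2)·0.0000) / (2.2) = 1.8182
  y = (7 - (1.4)·1.8182) / (3.4) = 1.3102
Iteration 2:
  x = (4 - (0.2)·1.3102) / (2.2) = 1.6991
  y = (7 - (1.4)·1.6991) / (3.4) = 1.3592
Residual b − A·x = (-0.0099, 0.0000); ∞-norm = 0.0099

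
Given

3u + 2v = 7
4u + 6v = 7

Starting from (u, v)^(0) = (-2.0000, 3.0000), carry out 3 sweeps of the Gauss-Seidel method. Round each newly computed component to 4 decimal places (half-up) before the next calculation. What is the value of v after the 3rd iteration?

Iteration 1:
  u = (7 - (2)·3.0000) / (3) = 0.3333
  v = (7 - (4)·0.3333) / (6) = 0.9445
Iteration 2:
  u = (7 - (2)·0.9445) / (3) = 1.7037
  v = (7 - (4)·1.7037) / (6) = 0.0309
Iteration 3:
  u = (7 - (2)·0.0309) / (3) = 2.3127
  v = (7 - (4)·2.3127) / (6) = -0.3751

-0.3751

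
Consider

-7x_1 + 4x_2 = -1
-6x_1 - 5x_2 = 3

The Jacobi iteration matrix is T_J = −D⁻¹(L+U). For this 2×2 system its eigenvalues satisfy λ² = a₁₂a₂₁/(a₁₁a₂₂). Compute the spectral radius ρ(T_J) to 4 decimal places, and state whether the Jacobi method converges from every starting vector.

0.8281

a₁₂a₂₁/(a₁₁a₂₂) = (4)·(-6) / ((-7)·(-5)) = -0.685714
ρ = √|-0.685714| = √0.685714 = 0.8281
ρ < 1, so Jacobi converges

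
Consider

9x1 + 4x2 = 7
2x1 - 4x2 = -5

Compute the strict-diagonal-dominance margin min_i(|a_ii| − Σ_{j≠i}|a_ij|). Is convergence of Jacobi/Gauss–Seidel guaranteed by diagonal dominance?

2

row 1: |9| − (4) = 5
row 2: |-4| − (2) = 2
minimum over rows = 2 → strictly diagonally dominant (convergence guaranteed)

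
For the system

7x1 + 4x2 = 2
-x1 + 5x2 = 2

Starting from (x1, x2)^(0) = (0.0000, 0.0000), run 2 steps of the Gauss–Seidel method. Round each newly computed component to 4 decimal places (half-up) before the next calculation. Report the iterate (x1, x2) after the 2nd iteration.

Iteration 1:
  x1 = (2 - (4)·0.0000) / (7) = 0.2857
  x2 = (2 - (-1)·0.2857) / (5) = 0.4571
Iteration 2:
  x1 = (2 - (4)·0.4571) / (7) = 0.0245
  x2 = (2 - (-1)·0.0245) / (5) = 0.4049

(0.0245, 0.4049)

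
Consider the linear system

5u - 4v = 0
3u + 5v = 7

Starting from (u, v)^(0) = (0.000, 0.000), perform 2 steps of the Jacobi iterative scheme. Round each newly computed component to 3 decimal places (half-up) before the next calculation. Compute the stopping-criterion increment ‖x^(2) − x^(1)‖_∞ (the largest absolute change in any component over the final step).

Iteration 1:
  u = (0 - (-4)·0.000) / (5) = 0.000
  v = (7 - (3)·0.000) / (5) = 1.400
Iteration 2:
  u = (0 - (-4)·1.400) / (5) = 1.120
  v = (7 - (3)·0.000) / (5) = 1.400
Change: (1.120, 0.000) → max |·| = 1.120

1.120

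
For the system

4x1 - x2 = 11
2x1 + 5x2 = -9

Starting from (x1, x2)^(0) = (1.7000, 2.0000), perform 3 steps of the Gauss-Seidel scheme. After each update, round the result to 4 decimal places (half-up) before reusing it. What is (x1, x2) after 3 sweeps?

(2.1025, -2.6410)

Iteration 1:
  x1 = (11 - (-1)·2.0000) / (4) = 3.2500
  x2 = (-9 - (2)·3.2500) / (5) = -3.1000
Iteration 2:
  x1 = (11 - (-1)·-3.1000) / (4) = 1.9750
  x2 = (-9 - (2)·1.9750) / (5) = -2.5900
Iteration 3:
  x1 = (11 - (-1)·-2.5900) / (4) = 2.1025
  x2 = (-9 - (2)·2.1025) / (5) = -2.6410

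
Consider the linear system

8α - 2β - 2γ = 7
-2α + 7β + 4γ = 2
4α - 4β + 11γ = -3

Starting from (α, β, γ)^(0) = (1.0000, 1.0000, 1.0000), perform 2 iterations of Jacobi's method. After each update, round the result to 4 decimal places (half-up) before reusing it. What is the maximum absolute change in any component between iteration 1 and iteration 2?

0.8344

Iteration 1:
  α = (7 - (-2)·1.0000 - (-2)·1.0000) / (8) = 1.3750
  β = (2 - (-2)·1.0000 - (4)·1.0000) / (7) = 0.0000
  γ = (-3 - (4)·1.0000 - (-4)·1.0000) / (11) = -0.2727
Iteration 2:
  α = (7 - (-2)·0.0000 - (-2)·-0.2727) / (8) = 0.8068
  β = (2 - (-2)·1.3750 - (4)·-0.2727) / (7) = 0.8344
  γ = (-3 - (4)·1.3750 - (-4)·0.0000) / (11) = -0.7727
Change: (-0.5682, 0.8344, -0.5000) → max |·| = 0.8344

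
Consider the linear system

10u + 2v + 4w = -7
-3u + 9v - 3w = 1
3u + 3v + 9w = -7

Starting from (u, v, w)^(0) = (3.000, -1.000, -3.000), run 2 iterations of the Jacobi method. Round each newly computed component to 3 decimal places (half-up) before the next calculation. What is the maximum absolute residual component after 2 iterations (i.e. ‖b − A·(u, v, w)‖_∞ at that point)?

Iteration 1:
  u = (-7 - (2)·-1.000 - (4)·-3.000) / (10) = 0.700
  v = (1 - (-3)·3.000 - (-3)·-3.000) / (9) = 0.111
  w = (-7 - (3)·3.000 - (3)·-1.000) / (9) = -1.444
Iteration 2:
  u = (-7 - (2)·0.111 - (4)·-1.444) / (10) = -0.145
  v = (1 - (-3)·0.700 - (-3)·-1.444) / (9) = -0.137
  w = (-7 - (3)·0.700 - (3)·0.111) / (9) = -1.048
Residual b − A·x = (-1.084, -1.346, 3.278); ∞-norm = 3.278

3.278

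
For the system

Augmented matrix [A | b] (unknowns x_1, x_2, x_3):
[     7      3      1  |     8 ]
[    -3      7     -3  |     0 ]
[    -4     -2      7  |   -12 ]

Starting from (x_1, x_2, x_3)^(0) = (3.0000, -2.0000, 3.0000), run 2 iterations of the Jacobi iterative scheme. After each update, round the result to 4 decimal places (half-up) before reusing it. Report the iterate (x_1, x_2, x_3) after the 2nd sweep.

Iteration 1:
  x_1 = (8 - (3)·-2.0000 - (1)·3.0000) / (7) = 1.5714
  x_2 = (0 - (-3)·3.0000 - (-3)·3.0000) / (7) = 2.5714
  x_3 = (-12 - (-4)·3.0000 - (-2)·-2.0000) / (7) = -0.5714
Iteration 2:
  x_1 = (8 - (3)·2.5714 - (1)·-0.5714) / (7) = 0.1225
  x_2 = (0 - (-3)·1.5714 - (-3)·-0.5714) / (7) = 0.4286
  x_3 = (-12 - (-4)·1.5714 - (-2)·2.5714) / (7) = -0.0817

(0.1225, 0.4286, -0.0817)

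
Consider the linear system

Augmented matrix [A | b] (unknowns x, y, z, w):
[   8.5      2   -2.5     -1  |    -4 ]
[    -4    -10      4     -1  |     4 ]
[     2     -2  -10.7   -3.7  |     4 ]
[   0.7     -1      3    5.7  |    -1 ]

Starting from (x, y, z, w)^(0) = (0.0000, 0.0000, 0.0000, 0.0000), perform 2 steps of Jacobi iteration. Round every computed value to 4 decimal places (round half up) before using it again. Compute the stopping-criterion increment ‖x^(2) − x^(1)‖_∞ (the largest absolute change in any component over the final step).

Iteration 1:
  x = (-4 - (2)·0.0000 - (-2.5)·0.0000 - (-1)·0.0000) / (8.5) = -0.4706
  y = (4 - (-4)·0.0000 - (4)·0.0000 - (-1)·0.0000) / (-10) = -0.4000
  z = (4 - (2)·0.0000 - (-2)·0.0000 - (-3.7)·0.0000) / (-10.7) = -0.3738
  w = (-1 - (0.7)·0.0000 - (-1)·0.0000 - (3)·0.0000) / (5.7) = -0.1754
Iteration 2:
  x = (-4 - (2)·-0.4000 - (-2.5)·-0.3738 - (-1)·-0.1754) / (8.5) = -0.5070
  y = (4 - (-4)·-0.4706 - (4)·-0.3738 - (-1)·-0.1754) / (-10) = -0.3437
  z = (4 - (2)·-0.4706 - (-2)·-0.4000 - (-3.7)·-0.1754) / (-10.7) = -0.3264
  w = (-1 - (0.7)·-0.4706 - (-1)·-0.4000 - (3)·-0.3738) / (5.7) = 0.0089
Change: (-0.0364, 0.0563, 0.0474, 0.1843) → max |·| = 0.1843

0.1843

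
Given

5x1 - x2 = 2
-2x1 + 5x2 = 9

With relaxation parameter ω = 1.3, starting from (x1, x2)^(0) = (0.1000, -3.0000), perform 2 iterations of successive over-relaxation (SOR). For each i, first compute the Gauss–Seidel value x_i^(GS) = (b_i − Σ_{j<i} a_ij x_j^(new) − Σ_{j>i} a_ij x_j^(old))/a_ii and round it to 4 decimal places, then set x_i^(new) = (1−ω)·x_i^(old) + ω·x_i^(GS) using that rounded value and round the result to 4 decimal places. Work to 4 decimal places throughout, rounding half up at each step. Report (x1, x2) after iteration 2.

Iteration 1:
  x1: GS value = (2 - (-1)·-3.0000) / (5) = -0.2000;  x1 ← (1−ω)·0.1000 + ω·-0.2000 = -0.2900
  x2: GS value = (9 - (-2)·-0.2900) / (5) = 1.6840;  x2 ← (1−ω)·-3.0000 + ω·1.6840 = 3.0892
Iteration 2:
  x1: GS value = (2 - (-1)·3.0892) / (5) = 1.0178;  x1 ← (1−ω)·-0.2900 + ω·1.0178 = 1.4101
  x2: GS value = (9 - (-2)·1.4101) / (5) = 2.3640;  x2 ← (1−ω)·3.0892 + ω·2.3640 = 2.1464

(1.4101, 2.1464)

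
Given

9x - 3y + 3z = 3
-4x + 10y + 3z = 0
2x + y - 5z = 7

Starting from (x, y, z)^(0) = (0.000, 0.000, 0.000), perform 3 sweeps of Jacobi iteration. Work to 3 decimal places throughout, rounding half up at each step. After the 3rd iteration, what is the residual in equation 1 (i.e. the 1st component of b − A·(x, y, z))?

-0.453

Iteration 1:
  x = (3 - (-3)·0.000 - (3)·0.000) / (9) = 0.333
  y = (0 - (-4)·0.000 - (3)·0.000) / (10) = 0.000
  z = (7 - (2)·0.000 - (1)·0.000) / (-5) = -1.400
Iteration 2:
  x = (3 - (-3)·0.000 - (3)·-1.400) / (9) = 0.800
  y = (0 - (-4)·0.333 - (3)·-1.400) / (10) = 0.553
  z = (7 - (2)·0.333 - (1)·0.000) / (-5) = -1.267
Iteration 3:
  x = (3 - (-3)·0.553 - (3)·-1.267) / (9) = 0.940
  y = (0 - (-4)·0.800 - (3)·-1.267) / (10) = 0.700
  z = (7 - (2)·0.800 - (1)·0.553) / (-5) = -0.969
Residual b − A·x = (-0.453, -0.333, -0.425)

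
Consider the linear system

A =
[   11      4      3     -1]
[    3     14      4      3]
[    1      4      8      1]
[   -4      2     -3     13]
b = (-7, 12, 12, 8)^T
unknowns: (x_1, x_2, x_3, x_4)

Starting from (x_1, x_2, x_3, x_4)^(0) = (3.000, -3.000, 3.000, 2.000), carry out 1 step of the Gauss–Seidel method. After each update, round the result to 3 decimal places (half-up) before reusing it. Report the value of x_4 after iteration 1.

Iteration 1:
  x_1 = (-7 - (4)·-3.000 - (3)·3.000 - (-1)·2.000) / (11) = -0.182
  x_2 = (12 - (3)·-0.182 - (4)·3.000 - (3)·2.000) / (14) = -0.390
  x_3 = (12 - (1)·-0.182 - (4)·-0.390 - (1)·2.000) / (8) = 1.468
  x_4 = (8 - (-4)·-0.182 - (2)·-0.390 - (-3)·1.468) / (13) = 0.958

0.958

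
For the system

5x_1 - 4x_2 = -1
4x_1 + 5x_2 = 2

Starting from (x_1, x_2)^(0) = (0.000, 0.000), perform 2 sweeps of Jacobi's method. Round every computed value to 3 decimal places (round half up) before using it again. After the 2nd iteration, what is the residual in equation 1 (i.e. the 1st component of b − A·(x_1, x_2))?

Iteration 1:
  x_1 = (-1 - (-4)·0.000) / (5) = -0.200
  x_2 = (2 - (4)·0.000) / (5) = 0.400
Iteration 2:
  x_1 = (-1 - (-4)·0.400) / (5) = 0.120
  x_2 = (2 - (4)·-0.200) / (5) = 0.560
Residual b − A·x = (0.640, -1.280)

0.640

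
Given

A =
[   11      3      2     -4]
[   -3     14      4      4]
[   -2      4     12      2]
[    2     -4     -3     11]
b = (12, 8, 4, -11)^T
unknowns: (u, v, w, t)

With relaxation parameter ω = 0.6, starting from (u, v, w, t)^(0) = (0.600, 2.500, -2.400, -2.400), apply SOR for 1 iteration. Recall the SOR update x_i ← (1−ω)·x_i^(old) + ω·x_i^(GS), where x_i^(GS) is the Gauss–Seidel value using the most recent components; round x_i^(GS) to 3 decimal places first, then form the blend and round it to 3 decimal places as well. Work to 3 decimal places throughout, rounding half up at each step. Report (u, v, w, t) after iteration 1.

(0.224, 2.195, -0.937, -1.259)

Iteration 1:
  u: GS value = (12 - (3)·2.500 - (2)·-2.400 - (-4)·-2.400) / (11) = -0.027;  u ← (1−ω)·0.600 + ω·-0.027 = 0.224
  v: GS value = (8 - (-3)·0.224 - (4)·-2.400 - (4)·-2.400) / (14) = 1.991;  v ← (1−ω)·2.500 + ω·1.991 = 2.195
  w: GS value = (4 - (-2)·0.224 - (4)·2.195 - (2)·-2.400) / (12) = 0.039;  w ← (1−ω)·-2.400 + ω·0.039 = -0.937
  t: GS value = (-11 - (2)·0.224 - (-4)·2.195 - (-3)·-0.937) / (11) = -0.498;  t ← (1−ω)·-2.400 + ω·-0.498 = -1.259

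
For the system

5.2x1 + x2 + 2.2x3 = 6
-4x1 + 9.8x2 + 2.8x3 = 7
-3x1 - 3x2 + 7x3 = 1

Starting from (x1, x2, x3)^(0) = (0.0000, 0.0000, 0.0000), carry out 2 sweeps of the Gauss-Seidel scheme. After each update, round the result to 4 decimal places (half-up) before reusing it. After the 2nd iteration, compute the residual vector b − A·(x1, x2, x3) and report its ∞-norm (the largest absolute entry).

Iteration 1:
  x1 = (6 - (1)·0.0000 - (2.2)·0.0000) / (5.2) = 1.1538
  x2 = (7 - (-4)·1.1538 - (2.8)·0.0000) / (9.8) = 1.1852
  x3 = (1 - (-3)·1.1538 - (-3)·1.1852) / (7) = 1.1453
Iteration 2:
  x1 = (6 - (1)·1.1852 - (2.2)·1.1453) / (5.2) = 0.4414
  x2 = (7 - (-4)·0.4414 - (2.8)·1.1453) / (9.8) = 0.5672
  x3 = (1 - (-3)·0.4414 - (-3)·0.5672) / (7) = 0.5751
Residual b − A·x = (1.8723, 1.5968, 0.0001); ∞-norm = 1.8723

1.8723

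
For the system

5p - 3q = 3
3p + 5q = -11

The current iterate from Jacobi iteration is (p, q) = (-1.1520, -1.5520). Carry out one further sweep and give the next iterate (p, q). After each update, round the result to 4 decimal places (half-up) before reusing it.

(-0.3312, -1.5088)

One sweep:
  p = (3 - (-3)·-1.5520) / (5) = -0.3312
  q = (-11 - (3)·-1.1520) / (5) = -1.5088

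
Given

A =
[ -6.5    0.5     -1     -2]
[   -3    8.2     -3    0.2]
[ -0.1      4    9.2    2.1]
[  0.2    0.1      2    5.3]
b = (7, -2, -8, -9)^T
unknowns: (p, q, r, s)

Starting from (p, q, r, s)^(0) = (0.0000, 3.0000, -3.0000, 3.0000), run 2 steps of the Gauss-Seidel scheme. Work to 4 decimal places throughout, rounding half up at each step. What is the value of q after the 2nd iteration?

Iteration 1:
  p = (7 - (0.5)·3.0000 - (-1)·-3.0000 - (-2)·3.0000) / (-6.5) = -1.3077
  q = (-2 - (-3)·-1.3077 - (-3)·-3.0000 - (0.2)·3.0000) / (8.2) = -1.8931
  r = (-8 - (-0.1)·-1.3077 - (4)·-1.8931 - (2.1)·3.0000) / (9.2) = -0.7455
  s = (-9 - (0.2)·-1.3077 - (0.1)·-1.8931 - (2)·-0.7455) / (5.3) = -1.3317
Iteration 2:
  p = (7 - (0.5)·-1.8931 - (-1)·-0.7455 - (-2)·-1.3317) / (-6.5) = -0.6981
  q = (-2 - (-3)·-0.6981 - (-3)·-0.7455 - (0.2)·-1.3317) / (8.2) = -0.7396
  r = (-8 - (-0.1)·-0.6981 - (4)·-0.7396 - (2.1)·-1.3317) / (9.2) = -0.2516
  s = (-9 - (0.2)·-0.6981 - (0.1)·-0.7396 - (2)·-0.2516) / (5.3) = -1.5629

-0.7396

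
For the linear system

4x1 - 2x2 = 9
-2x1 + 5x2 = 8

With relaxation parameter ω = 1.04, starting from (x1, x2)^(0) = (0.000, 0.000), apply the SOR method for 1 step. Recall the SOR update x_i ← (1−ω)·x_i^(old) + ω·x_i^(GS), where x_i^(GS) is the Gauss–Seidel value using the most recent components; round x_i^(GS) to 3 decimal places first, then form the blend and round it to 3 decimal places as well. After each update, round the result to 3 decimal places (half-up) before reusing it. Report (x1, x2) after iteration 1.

(2.340, 2.637)

Iteration 1:
  x1: GS value = (9 - (-2)·0.000) / (4) = 2.250;  x1 ← (1−ω)·0.000 + ω·2.250 = 2.340
  x2: GS value = (8 - (-2)·2.340) / (5) = 2.536;  x2 ← (1−ω)·0.000 + ω·2.536 = 2.637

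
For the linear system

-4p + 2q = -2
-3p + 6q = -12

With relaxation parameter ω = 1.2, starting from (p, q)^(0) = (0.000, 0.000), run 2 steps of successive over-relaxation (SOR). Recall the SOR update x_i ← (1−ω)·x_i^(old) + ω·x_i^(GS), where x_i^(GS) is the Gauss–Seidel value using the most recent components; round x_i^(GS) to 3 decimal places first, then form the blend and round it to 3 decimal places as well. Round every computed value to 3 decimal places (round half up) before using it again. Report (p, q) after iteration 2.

(-0.744, -2.438)

Iteration 1:
  p: GS value = (-2 - (2)·0.000) / (-4) = 0.500;  p ← (1−ω)·0.000 + ω·0.500 = 0.600
  q: GS value = (-12 - (-3)·0.600) / (6) = -1.700;  q ← (1−ω)·0.000 + ω·-1.700 = -2.040
Iteration 2:
  p: GS value = (-2 - (2)·-2.040) / (-4) = -0.520;  p ← (1−ω)·0.600 + ω·-0.520 = -0.744
  q: GS value = (-12 - (-3)·-0.744) / (6) = -2.372;  q ← (1−ω)·-2.040 + ω·-2.372 = -2.438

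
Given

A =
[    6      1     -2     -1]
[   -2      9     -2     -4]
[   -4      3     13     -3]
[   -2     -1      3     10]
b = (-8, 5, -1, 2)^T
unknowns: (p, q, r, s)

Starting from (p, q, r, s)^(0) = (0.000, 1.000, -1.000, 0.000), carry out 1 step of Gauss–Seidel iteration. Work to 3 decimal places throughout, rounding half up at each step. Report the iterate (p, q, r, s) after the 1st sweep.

Iteration 1:
  p = (-8 - (1)·1.000 - (-2)·-1.000 - (-1)·0.000) / (6) = -1.833
  q = (5 - (-2)·-1.833 - (-2)·-1.000 - (-4)·0.000) / (9) = -0.074
  r = (-1 - (-4)·-1.833 - (3)·-0.074 - (-3)·0.000) / (13) = -0.624
  s = (2 - (-2)·-1.833 - (-1)·-0.074 - (3)·-0.624) / (10) = 0.013

(-1.833, -0.074, -0.624, 0.013)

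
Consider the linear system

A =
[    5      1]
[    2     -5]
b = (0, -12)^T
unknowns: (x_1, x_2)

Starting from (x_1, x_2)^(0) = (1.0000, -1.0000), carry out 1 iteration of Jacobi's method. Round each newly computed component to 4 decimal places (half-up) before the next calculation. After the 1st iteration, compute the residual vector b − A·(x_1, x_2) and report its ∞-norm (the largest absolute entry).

3.8000

Iteration 1:
  x_1 = (0 - (1)·-1.0000) / (5) = 0.2000
  x_2 = (-12 - (2)·1.0000) / (-5) = 2.8000
Residual b − A·x = (-3.8000, 1.6000); ∞-norm = 3.8000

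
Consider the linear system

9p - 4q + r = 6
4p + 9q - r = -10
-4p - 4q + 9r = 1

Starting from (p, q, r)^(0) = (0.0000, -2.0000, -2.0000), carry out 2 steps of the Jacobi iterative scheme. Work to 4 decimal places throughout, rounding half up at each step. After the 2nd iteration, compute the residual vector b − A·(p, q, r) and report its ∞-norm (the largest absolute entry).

1.1855

Iteration 1:
  p = (6 - (-4)·-2.0000 - (1)·-2.0000) / (9) = 0.0000
  q = (-10 - (4)·0.0000 - (-1)·-2.0000) / (9) = -1.3333
  r = (1 - (-4)·0.0000 - (-4)·-2.0000) / (9) = -0.7778
Iteration 2:
  p = (6 - (-4)·-1.3333 - (1)·-0.7778) / (9) = 0.1605
  q = (-10 - (4)·0.0000 - (-1)·-0.7778) / (9) = -1.1975
  r = (1 - (-4)·0.0000 - (-4)·-1.3333) / (9) = -0.4815
Residual b − A·x = (0.2470, -0.3460, 1.1855); ∞-norm = 1.1855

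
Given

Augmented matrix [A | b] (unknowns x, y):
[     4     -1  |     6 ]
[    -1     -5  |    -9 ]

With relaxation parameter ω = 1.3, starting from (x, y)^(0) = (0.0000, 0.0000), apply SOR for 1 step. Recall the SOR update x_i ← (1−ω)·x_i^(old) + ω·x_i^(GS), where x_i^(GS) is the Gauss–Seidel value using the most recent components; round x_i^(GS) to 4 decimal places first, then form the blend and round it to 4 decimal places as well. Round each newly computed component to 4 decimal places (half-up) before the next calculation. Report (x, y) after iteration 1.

Iteration 1:
  x: GS value = (6 - (-1)·0.0000) / (4) = 1.5000;  x ← (1−ω)·0.0000 + ω·1.5000 = 1.9500
  y: GS value = (-9 - (-1)·1.9500) / (-5) = 1.4100;  y ← (1−ω)·0.0000 + ω·1.4100 = 1.8330

(1.9500, 1.8330)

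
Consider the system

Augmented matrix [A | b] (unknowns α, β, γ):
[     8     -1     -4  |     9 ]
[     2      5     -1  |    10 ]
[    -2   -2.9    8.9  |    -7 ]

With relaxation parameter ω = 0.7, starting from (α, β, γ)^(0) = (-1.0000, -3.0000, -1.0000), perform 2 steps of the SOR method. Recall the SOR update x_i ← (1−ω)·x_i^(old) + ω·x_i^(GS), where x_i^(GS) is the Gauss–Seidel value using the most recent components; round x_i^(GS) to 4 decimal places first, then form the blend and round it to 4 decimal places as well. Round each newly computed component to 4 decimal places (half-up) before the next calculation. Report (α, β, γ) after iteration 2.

(0.5115, 1.2661, -0.4153)

Iteration 1:
  α: GS value = (9 - (-1)·-3.0000 - (-4)·-1.0000) / (8) = 0.2500;  α ← (1−ω)·-1.0000 + ω·0.2500 = -0.1250
  β: GS value = (10 - (2)·-0.1250 - (-1)·-1.0000) / (5) = 1.8500;  β ← (1−ω)·-3.0000 + ω·1.8500 = 0.3950
  γ: GS value = (-7 - (-2)·-0.1250 - (-2.9)·0.3950) / (8.9) = -0.6859;  γ ← (1−ω)·-1.0000 + ω·-0.6859 = -0.7801
Iteration 2:
  α: GS value = (9 - (-1)·0.3950 - (-4)·-0.7801) / (8) = 0.7843;  α ← (1−ω)·-0.1250 + ω·0.7843 = 0.5115
  β: GS value = (10 - (2)·0.5115 - (-1)·-0.7801) / (5) = 1.6394;  β ← (1−ω)·0.3950 + ω·1.6394 = 1.2661
  γ: GS value = (-7 - (-2)·0.5115 - (-2.9)·1.2661) / (8.9) = -0.2590;  γ ← (1−ω)·-0.7801 + ω·-0.2590 = -0.4153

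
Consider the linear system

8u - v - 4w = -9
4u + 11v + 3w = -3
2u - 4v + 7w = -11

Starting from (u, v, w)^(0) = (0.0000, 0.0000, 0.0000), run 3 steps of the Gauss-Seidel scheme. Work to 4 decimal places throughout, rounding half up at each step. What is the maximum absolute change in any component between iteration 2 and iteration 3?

Iteration 1:
  u = (-9 - (-1)·0.0000 - (-4)·0.0000) / (8) = -1.1250
  v = (-3 - (4)·-1.1250 - (3)·0.0000) / (11) = 0.1364
  w = (-11 - (2)·-1.1250 - (-4)·0.1364) / (7) = -1.1721
Iteration 2:
  u = (-9 - (-1)·0.1364 - (-4)·-1.1721) / (8) = -1.6940
  v = (-3 - (4)·-1.6940 - (3)·-1.1721) / (11) = 0.6629
  w = (-11 - (2)·-1.6940 - (-4)·0.6629) / (7) = -0.7086
Iteration 3:
  u = (-9 - (-1)·0.6629 - (-4)·-0.7086) / (8) = -1.3964
  v = (-3 - (4)·-1.3964 - (3)·-0.7086) / (11) = 0.4283
  w = (-11 - (2)·-1.3964 - (-4)·0.4283) / (7) = -0.9277
Change: (0.2976, -0.2346, -0.2191) → max |·| = 0.2976

0.2976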